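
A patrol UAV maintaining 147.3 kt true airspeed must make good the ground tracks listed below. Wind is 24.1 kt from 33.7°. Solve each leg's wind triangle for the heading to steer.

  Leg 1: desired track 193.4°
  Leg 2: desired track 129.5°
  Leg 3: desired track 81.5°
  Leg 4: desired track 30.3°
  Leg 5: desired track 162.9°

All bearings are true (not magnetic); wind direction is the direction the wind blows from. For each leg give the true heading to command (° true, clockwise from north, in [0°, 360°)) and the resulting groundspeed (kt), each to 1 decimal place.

Leg 1: heading=190.1°, groundspeed=169.7 kt
Leg 2: heading=120.1°, groundspeed=147.8 kt
Leg 3: heading=74.5°, groundspeed=130.0 kt
Leg 4: heading=30.9°, groundspeed=123.2 kt
Leg 5: heading=155.6°, groundspeed=161.3 kt

Leg 1: desired track 193.4°; wind correction -3.3° → command heading 190.1°, groundspeed 169.7 kt
Leg 2: desired track 129.5°; wind correction -9.4° → command heading 120.1°, groundspeed 147.8 kt
Leg 3: desired track 81.5°; wind correction -7.0° → command heading 74.5°, groundspeed 130.0 kt
Leg 4: desired track 30.3°; wind correction +0.6° → command heading 30.9°, groundspeed 123.2 kt
Leg 5: desired track 162.9°; wind correction -7.3° → command heading 155.6°, groundspeed 161.3 kt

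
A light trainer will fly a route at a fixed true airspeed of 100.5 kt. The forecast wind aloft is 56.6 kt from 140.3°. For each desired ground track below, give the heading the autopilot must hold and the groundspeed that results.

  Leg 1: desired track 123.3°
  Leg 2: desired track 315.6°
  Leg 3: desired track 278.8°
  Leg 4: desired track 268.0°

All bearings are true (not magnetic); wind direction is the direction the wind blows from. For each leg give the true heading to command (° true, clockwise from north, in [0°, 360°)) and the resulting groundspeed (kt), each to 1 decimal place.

Leg 1: heading=132.8°, groundspeed=45.0 kt
Leg 2: heading=313.0°, groundspeed=156.8 kt
Leg 3: heading=256.9°, groundspeed=135.6 kt
Leg 4: heading=241.5°, groundspeed=124.6 kt

Leg 1: desired track 123.3°; wind correction +9.5° → command heading 132.8°, groundspeed 45.0 kt
Leg 2: desired track 315.6°; wind correction -2.6° → command heading 313.0°, groundspeed 156.8 kt
Leg 3: desired track 278.8°; wind correction -21.9° → command heading 256.9°, groundspeed 135.6 kt
Leg 4: desired track 268.0°; wind correction -26.5° → command heading 241.5°, groundspeed 124.6 kt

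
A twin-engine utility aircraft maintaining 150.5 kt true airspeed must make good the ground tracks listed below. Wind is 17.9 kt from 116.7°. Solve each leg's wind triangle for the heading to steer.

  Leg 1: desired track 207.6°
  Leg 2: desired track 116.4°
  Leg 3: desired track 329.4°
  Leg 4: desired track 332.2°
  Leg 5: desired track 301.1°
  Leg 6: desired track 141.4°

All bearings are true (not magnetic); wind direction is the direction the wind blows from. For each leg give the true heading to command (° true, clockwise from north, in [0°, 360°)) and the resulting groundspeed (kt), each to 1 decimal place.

Leg 1: desired track 207.6°; wind correction -6.8° → command heading 200.8°, groundspeed 149.7 kt
Leg 2: desired track 116.4°; wind correction +0.0° → command heading 116.4°, groundspeed 132.6 kt
Leg 3: desired track 329.4°; wind correction +3.7° → command heading 333.1°, groundspeed 165.3 kt
Leg 4: desired track 332.2°; wind correction +4.0° → command heading 336.2°, groundspeed 164.7 kt
Leg 5: desired track 301.1°; wind correction +0.5° → command heading 301.6°, groundspeed 168.3 kt
Leg 6: desired track 141.4°; wind correction -2.8° → command heading 138.6°, groundspeed 134.1 kt

Leg 1: heading=200.8°, groundspeed=149.7 kt
Leg 2: heading=116.4°, groundspeed=132.6 kt
Leg 3: heading=333.1°, groundspeed=165.3 kt
Leg 4: heading=336.2°, groundspeed=164.7 kt
Leg 5: heading=301.6°, groundspeed=168.3 kt
Leg 6: heading=138.6°, groundspeed=134.1 kt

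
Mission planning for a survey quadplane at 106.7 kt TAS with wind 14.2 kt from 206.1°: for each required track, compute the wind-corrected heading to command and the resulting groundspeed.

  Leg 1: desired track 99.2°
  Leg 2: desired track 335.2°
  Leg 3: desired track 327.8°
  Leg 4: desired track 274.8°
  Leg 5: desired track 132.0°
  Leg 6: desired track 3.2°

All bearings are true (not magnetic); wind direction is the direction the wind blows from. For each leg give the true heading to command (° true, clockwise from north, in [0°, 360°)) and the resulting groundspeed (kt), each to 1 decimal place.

Leg 1: desired track 99.2°; wind correction +7.3° → command heading 106.5°, groundspeed 110.0 kt
Leg 2: desired track 335.2°; wind correction -5.9° → command heading 329.3°, groundspeed 115.1 kt
Leg 3: desired track 327.8°; wind correction -6.5° → command heading 321.3°, groundspeed 113.5 kt
Leg 4: desired track 274.8°; wind correction -7.1° → command heading 267.7°, groundspeed 100.7 kt
Leg 5: desired track 132.0°; wind correction +7.4° → command heading 139.4°, groundspeed 101.9 kt
Leg 6: desired track 3.2°; wind correction -3.0° → command heading 0.2°, groundspeed 119.6 kt

Leg 1: heading=106.5°, groundspeed=110.0 kt
Leg 2: heading=329.3°, groundspeed=115.1 kt
Leg 3: heading=321.3°, groundspeed=113.5 kt
Leg 4: heading=267.7°, groundspeed=100.7 kt
Leg 5: heading=139.4°, groundspeed=101.9 kt
Leg 6: heading=0.2°, groundspeed=119.6 kt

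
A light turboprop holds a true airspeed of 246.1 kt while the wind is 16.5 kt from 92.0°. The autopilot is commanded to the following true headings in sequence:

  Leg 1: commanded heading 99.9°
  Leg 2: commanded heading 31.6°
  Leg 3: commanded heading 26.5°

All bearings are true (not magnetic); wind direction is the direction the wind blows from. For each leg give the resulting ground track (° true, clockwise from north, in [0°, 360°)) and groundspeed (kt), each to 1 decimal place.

Leg 1: heading 99.9°; drift +0.6° → track 100.5°, groundspeed 229.8 kt
Leg 2: heading 31.6°; drift -3.5° → track 28.1°, groundspeed 238.4 kt
Leg 3: heading 26.5°; drift -3.6° → track 22.9°, groundspeed 239.7 kt

Leg 1: track=100.5°, groundspeed=229.8 kt
Leg 2: track=28.1°, groundspeed=238.4 kt
Leg 3: track=22.9°, groundspeed=239.7 kt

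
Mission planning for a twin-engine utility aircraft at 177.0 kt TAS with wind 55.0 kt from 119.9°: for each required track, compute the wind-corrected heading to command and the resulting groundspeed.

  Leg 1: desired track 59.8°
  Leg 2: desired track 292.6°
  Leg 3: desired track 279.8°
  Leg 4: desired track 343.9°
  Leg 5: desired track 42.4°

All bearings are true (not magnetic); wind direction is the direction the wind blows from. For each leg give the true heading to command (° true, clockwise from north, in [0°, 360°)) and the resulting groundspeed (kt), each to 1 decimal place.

Leg 1: desired track 59.8°; wind correction +15.6° → command heading 75.4°, groundspeed 143.0 kt
Leg 2: desired track 292.6°; wind correction -2.3° → command heading 290.3°, groundspeed 231.4 kt
Leg 3: desired track 279.8°; wind correction -6.1° → command heading 273.7°, groundspeed 227.6 kt
Leg 4: desired track 343.9°; wind correction +12.5° → command heading 356.4°, groundspeed 212.4 kt
Leg 5: desired track 42.4°; wind correction +17.7° → command heading 60.1°, groundspeed 156.8 kt

Leg 1: heading=75.4°, groundspeed=143.0 kt
Leg 2: heading=290.3°, groundspeed=231.4 kt
Leg 3: heading=273.7°, groundspeed=227.6 kt
Leg 4: heading=356.4°, groundspeed=212.4 kt
Leg 5: heading=60.1°, groundspeed=156.8 kt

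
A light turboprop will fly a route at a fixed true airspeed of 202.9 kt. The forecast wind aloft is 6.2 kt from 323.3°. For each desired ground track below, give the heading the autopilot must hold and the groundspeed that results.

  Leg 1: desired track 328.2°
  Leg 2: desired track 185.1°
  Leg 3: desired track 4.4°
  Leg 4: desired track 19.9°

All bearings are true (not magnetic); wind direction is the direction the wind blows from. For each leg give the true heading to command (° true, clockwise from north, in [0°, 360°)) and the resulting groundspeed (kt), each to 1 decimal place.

Leg 1: desired track 328.2°; wind correction -0.1° → command heading 328.1°, groundspeed 196.7 kt
Leg 2: desired track 185.1°; wind correction +1.2° → command heading 186.3°, groundspeed 207.5 kt
Leg 3: desired track 4.4°; wind correction -1.2° → command heading 3.2°, groundspeed 198.2 kt
Leg 4: desired track 19.9°; wind correction -1.5° → command heading 18.4°, groundspeed 199.4 kt

Leg 1: heading=328.1°, groundspeed=196.7 kt
Leg 2: heading=186.3°, groundspeed=207.5 kt
Leg 3: heading=3.2°, groundspeed=198.2 kt
Leg 4: heading=18.4°, groundspeed=199.4 kt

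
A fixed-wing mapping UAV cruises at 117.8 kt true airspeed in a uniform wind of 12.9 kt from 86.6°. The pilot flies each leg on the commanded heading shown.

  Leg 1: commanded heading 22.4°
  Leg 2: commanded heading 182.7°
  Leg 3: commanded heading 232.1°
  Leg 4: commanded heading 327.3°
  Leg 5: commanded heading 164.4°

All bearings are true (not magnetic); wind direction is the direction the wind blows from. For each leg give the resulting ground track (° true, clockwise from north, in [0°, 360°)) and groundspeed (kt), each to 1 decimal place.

Leg 1: heading 22.4°; drift -5.9° → track 16.5°, groundspeed 112.8 kt
Leg 2: heading 182.7°; drift +6.1° → track 188.8°, groundspeed 119.9 kt
Leg 3: heading 232.1°; drift +3.3° → track 235.4°, groundspeed 128.6 kt
Leg 4: heading 327.3°; drift -5.2° → track 322.1°, groundspeed 124.6 kt
Leg 5: heading 164.4°; drift +6.3° → track 170.7°, groundspeed 115.8 kt

Leg 1: track=16.5°, groundspeed=112.8 kt
Leg 2: track=188.8°, groundspeed=119.9 kt
Leg 3: track=235.4°, groundspeed=128.6 kt
Leg 4: track=322.1°, groundspeed=124.6 kt
Leg 5: track=170.7°, groundspeed=115.8 kt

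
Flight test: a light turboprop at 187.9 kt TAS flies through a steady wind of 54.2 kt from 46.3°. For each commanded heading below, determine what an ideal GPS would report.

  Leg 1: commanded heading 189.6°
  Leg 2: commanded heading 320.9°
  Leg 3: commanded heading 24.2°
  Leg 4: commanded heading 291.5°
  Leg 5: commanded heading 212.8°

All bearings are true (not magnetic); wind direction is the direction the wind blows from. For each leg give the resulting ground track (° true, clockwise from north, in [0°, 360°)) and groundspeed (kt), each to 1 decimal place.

Leg 1: track=197.6°, groundspeed=233.6 kt
Leg 2: track=304.5°, groundspeed=191.3 kt
Leg 3: track=15.8°, groundspeed=139.2 kt
Leg 4: track=278.4°, groundspeed=216.3 kt
Leg 5: track=215.8°, groundspeed=240.9 kt

Leg 1: heading 189.6°; drift +8.0° → track 197.6°, groundspeed 233.6 kt
Leg 2: heading 320.9°; drift -16.4° → track 304.5°, groundspeed 191.3 kt
Leg 3: heading 24.2°; drift -8.4° → track 15.8°, groundspeed 139.2 kt
Leg 4: heading 291.5°; drift -13.1° → track 278.4°, groundspeed 216.3 kt
Leg 5: heading 212.8°; drift +3.0° → track 215.8°, groundspeed 240.9 kt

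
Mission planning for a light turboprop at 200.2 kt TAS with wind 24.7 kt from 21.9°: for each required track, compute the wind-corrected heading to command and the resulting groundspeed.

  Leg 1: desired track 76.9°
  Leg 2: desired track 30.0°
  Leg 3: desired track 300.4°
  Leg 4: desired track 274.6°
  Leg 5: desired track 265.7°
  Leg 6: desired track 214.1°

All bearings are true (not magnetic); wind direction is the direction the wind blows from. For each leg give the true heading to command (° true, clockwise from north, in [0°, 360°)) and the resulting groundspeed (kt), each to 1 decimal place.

Leg 1: heading=71.1°, groundspeed=185.0 kt
Leg 2: heading=29.0°, groundspeed=175.7 kt
Leg 3: heading=307.4°, groundspeed=195.1 kt
Leg 4: heading=281.4°, groundspeed=206.2 kt
Leg 5: heading=272.1°, groundspeed=209.9 kt
Leg 6: heading=215.6°, groundspeed=224.3 kt

Leg 1: desired track 76.9°; wind correction -5.8° → command heading 71.1°, groundspeed 185.0 kt
Leg 2: desired track 30.0°; wind correction -1.0° → command heading 29.0°, groundspeed 175.7 kt
Leg 3: desired track 300.4°; wind correction +7.0° → command heading 307.4°, groundspeed 195.1 kt
Leg 4: desired track 274.6°; wind correction +6.8° → command heading 281.4°, groundspeed 206.2 kt
Leg 5: desired track 265.7°; wind correction +6.4° → command heading 272.1°, groundspeed 209.9 kt
Leg 6: desired track 214.1°; wind correction +1.5° → command heading 215.6°, groundspeed 224.3 kt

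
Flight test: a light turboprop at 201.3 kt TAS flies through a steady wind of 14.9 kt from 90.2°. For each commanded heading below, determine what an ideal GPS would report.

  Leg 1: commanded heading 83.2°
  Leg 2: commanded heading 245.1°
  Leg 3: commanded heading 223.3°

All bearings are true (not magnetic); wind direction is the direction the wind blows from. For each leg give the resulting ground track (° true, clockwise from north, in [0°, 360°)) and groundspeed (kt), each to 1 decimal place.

Leg 1: track=82.6°, groundspeed=186.5 kt
Leg 2: track=246.8°, groundspeed=214.9 kt
Leg 3: track=226.2°, groundspeed=211.8 kt

Leg 1: heading 83.2°; drift -0.6° → track 82.6°, groundspeed 186.5 kt
Leg 2: heading 245.1°; drift +1.7° → track 246.8°, groundspeed 214.9 kt
Leg 3: heading 223.3°; drift +2.9° → track 226.2°, groundspeed 211.8 kt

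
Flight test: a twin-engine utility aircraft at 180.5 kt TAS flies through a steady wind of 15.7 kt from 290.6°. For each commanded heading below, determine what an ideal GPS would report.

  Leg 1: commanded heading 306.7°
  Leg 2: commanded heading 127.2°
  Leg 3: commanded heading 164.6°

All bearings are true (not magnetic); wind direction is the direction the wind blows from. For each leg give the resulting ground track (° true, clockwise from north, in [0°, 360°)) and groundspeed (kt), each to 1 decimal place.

Leg 1: heading 306.7°; drift +1.5° → track 308.2°, groundspeed 165.5 kt
Leg 2: heading 127.2°; drift -1.3° → track 125.9°, groundspeed 195.6 kt
Leg 3: heading 164.6°; drift -3.8° → track 160.8°, groundspeed 190.2 kt

Leg 1: track=308.2°, groundspeed=165.5 kt
Leg 2: track=125.9°, groundspeed=195.6 kt
Leg 3: track=160.8°, groundspeed=190.2 kt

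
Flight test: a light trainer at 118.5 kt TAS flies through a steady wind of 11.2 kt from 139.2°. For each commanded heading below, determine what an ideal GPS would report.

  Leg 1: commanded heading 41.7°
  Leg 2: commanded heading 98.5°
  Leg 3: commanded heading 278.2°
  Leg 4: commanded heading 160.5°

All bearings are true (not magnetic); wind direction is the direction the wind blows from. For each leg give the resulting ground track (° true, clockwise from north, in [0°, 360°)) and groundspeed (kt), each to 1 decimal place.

Leg 1: heading 41.7°; drift -5.3° → track 36.4°, groundspeed 120.5 kt
Leg 2: heading 98.5°; drift -3.8° → track 94.7°, groundspeed 110.3 kt
Leg 3: heading 278.2°; drift +3.3° → track 281.5°, groundspeed 127.2 kt
Leg 4: heading 160.5°; drift +2.2° → track 162.7°, groundspeed 108.1 kt

Leg 1: track=36.4°, groundspeed=120.5 kt
Leg 2: track=94.7°, groundspeed=110.3 kt
Leg 3: track=281.5°, groundspeed=127.2 kt
Leg 4: track=162.7°, groundspeed=108.1 kt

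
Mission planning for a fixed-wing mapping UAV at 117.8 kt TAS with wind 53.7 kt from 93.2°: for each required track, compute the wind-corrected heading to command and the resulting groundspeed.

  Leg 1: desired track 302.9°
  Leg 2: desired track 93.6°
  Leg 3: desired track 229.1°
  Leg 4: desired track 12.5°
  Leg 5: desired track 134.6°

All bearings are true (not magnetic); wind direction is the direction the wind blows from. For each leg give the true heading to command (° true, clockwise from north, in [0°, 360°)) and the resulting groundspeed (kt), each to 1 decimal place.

Leg 1: desired track 302.9°; wind correction +13.1° → command heading 316.0°, groundspeed 161.4 kt
Leg 2: desired track 93.6°; wind correction -0.2° → command heading 93.4°, groundspeed 64.1 kt
Leg 3: desired track 229.1°; wind correction -18.5° → command heading 210.6°, groundspeed 150.3 kt
Leg 4: desired track 12.5°; wind correction +26.7° → command heading 39.2°, groundspeed 96.5 kt
Leg 5: desired track 134.6°; wind correction -17.5° → command heading 117.1°, groundspeed 72.0 kt

Leg 1: heading=316.0°, groundspeed=161.4 kt
Leg 2: heading=93.4°, groundspeed=64.1 kt
Leg 3: heading=210.6°, groundspeed=150.3 kt
Leg 4: heading=39.2°, groundspeed=96.5 kt
Leg 5: heading=117.1°, groundspeed=72.0 kt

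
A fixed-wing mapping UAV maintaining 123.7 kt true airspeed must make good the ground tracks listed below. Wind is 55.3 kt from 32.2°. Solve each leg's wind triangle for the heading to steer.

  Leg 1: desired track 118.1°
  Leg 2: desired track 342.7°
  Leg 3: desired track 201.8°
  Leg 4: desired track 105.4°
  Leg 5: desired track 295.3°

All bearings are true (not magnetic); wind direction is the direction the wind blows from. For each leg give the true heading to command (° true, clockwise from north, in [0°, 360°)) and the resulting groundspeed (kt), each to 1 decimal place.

Leg 1: heading=91.6°, groundspeed=106.8 kt
Leg 2: heading=2.6°, groundspeed=80.4 kt
Leg 3: heading=197.2°, groundspeed=177.7 kt
Leg 4: heading=80.1°, groundspeed=95.8 kt
Leg 5: heading=321.6°, groundspeed=117.5 kt

Leg 1: desired track 118.1°; wind correction -26.5° → command heading 91.6°, groundspeed 106.8 kt
Leg 2: desired track 342.7°; wind correction +19.9° → command heading 2.6°, groundspeed 80.4 kt
Leg 3: desired track 201.8°; wind correction -4.6° → command heading 197.2°, groundspeed 177.7 kt
Leg 4: desired track 105.4°; wind correction -25.3° → command heading 80.1°, groundspeed 95.8 kt
Leg 5: desired track 295.3°; wind correction +26.3° → command heading 321.6°, groundspeed 117.5 kt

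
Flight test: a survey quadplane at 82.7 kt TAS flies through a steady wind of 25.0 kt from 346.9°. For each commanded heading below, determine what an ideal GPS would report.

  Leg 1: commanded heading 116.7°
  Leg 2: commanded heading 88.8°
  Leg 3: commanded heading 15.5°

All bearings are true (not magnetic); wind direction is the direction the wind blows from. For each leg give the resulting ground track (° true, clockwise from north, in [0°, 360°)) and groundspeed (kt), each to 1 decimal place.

Leg 1: track=127.7°, groundspeed=100.6 kt
Leg 2: track=104.4°, groundspeed=91.2 kt
Leg 3: track=26.6°, groundspeed=61.9 kt

Leg 1: heading 116.7°; drift +11.0° → track 127.7°, groundspeed 100.6 kt
Leg 2: heading 88.8°; drift +15.6° → track 104.4°, groundspeed 91.2 kt
Leg 3: heading 15.5°; drift +11.1° → track 26.6°, groundspeed 61.9 kt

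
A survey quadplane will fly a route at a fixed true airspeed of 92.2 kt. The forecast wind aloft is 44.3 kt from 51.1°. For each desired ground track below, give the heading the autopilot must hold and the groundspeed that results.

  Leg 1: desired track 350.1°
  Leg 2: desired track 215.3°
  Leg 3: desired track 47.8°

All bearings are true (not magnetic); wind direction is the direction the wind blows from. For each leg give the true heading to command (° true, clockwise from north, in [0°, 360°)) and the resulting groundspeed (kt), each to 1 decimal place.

Leg 1: desired track 350.1°; wind correction +24.8° → command heading 14.9°, groundspeed 62.2 kt
Leg 2: desired track 215.3°; wind correction -7.5° → command heading 207.8°, groundspeed 134.0 kt
Leg 3: desired track 47.8°; wind correction +1.6° → command heading 49.4°, groundspeed 47.9 kt

Leg 1: heading=14.9°, groundspeed=62.2 kt
Leg 2: heading=207.8°, groundspeed=134.0 kt
Leg 3: heading=49.4°, groundspeed=47.9 kt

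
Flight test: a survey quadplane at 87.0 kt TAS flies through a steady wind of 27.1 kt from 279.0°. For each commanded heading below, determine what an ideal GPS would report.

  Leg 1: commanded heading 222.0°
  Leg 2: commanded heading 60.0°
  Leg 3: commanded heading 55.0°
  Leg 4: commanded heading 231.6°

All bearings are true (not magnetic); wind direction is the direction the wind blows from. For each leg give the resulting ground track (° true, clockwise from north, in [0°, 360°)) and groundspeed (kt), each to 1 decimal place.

Leg 1: heading 222.0°; drift -17.5° → track 204.5°, groundspeed 75.7 kt
Leg 2: heading 60.0°; drift +9.0° → track 69.0°, groundspeed 109.4 kt
Leg 3: heading 55.0°; drift +10.0° → track 65.0°, groundspeed 108.1 kt
Leg 4: heading 231.6°; drift -16.2° → track 215.4°, groundspeed 71.5 kt

Leg 1: track=204.5°, groundspeed=75.7 kt
Leg 2: track=69.0°, groundspeed=109.4 kt
Leg 3: track=65.0°, groundspeed=108.1 kt
Leg 4: track=215.4°, groundspeed=71.5 kt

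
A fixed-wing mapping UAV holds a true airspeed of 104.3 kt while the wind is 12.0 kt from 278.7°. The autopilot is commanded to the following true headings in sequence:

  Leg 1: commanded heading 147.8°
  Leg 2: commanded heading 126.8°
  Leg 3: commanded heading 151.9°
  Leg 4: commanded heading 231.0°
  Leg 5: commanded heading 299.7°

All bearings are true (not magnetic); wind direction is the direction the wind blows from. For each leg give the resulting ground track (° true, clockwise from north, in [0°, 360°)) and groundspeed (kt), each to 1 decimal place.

Leg 1: heading 147.8°; drift -4.6° → track 143.2°, groundspeed 112.5 kt
Leg 2: heading 126.8°; drift -2.8° → track 124.0°, groundspeed 115.0 kt
Leg 3: heading 151.9°; drift -4.9° → track 147.0°, groundspeed 111.9 kt
Leg 4: heading 231.0°; drift -5.3° → track 225.7°, groundspeed 96.6 kt
Leg 5: heading 299.7°; drift +2.6° → track 302.3°, groundspeed 93.2 kt

Leg 1: track=143.2°, groundspeed=112.5 kt
Leg 2: track=124.0°, groundspeed=115.0 kt
Leg 3: track=147.0°, groundspeed=111.9 kt
Leg 4: track=225.7°, groundspeed=96.6 kt
Leg 5: track=302.3°, groundspeed=93.2 kt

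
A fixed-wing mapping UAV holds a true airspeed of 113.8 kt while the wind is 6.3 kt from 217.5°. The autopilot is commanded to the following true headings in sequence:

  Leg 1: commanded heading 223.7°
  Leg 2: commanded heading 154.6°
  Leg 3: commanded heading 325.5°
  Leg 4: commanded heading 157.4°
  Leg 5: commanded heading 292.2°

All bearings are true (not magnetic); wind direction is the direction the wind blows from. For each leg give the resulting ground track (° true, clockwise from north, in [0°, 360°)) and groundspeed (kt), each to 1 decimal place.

Leg 1: heading 223.7°; drift +0.4° → track 224.1°, groundspeed 107.5 kt
Leg 2: heading 154.6°; drift -2.9° → track 151.7°, groundspeed 111.1 kt
Leg 3: heading 325.5°; drift +3.0° → track 328.5°, groundspeed 115.9 kt
Leg 4: heading 157.4°; drift -2.8° → track 154.6°, groundspeed 110.8 kt
Leg 5: heading 292.2°; drift +3.1° → track 295.3°, groundspeed 112.3 kt

Leg 1: track=224.1°, groundspeed=107.5 kt
Leg 2: track=151.7°, groundspeed=111.1 kt
Leg 3: track=328.5°, groundspeed=115.9 kt
Leg 4: track=154.6°, groundspeed=110.8 kt
Leg 5: track=295.3°, groundspeed=112.3 kt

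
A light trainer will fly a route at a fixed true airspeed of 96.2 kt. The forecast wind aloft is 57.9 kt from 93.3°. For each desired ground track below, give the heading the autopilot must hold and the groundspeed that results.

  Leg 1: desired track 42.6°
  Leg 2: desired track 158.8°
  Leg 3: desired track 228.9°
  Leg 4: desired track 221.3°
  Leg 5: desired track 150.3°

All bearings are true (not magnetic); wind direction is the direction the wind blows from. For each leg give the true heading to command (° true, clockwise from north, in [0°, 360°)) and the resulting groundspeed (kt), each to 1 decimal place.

Leg 1: desired track 42.6°; wind correction +27.8° → command heading 70.4°, groundspeed 48.5 kt
Leg 2: desired track 158.8°; wind correction -33.2° → command heading 125.6°, groundspeed 56.5 kt
Leg 3: desired track 228.9°; wind correction -24.9° → command heading 204.0°, groundspeed 128.6 kt
Leg 4: desired track 221.3°; wind correction -28.3° → command heading 193.0°, groundspeed 120.3 kt
Leg 5: desired track 150.3°; wind correction -30.3° → command heading 120.0°, groundspeed 51.5 kt

Leg 1: heading=70.4°, groundspeed=48.5 kt
Leg 2: heading=125.6°, groundspeed=56.5 kt
Leg 3: heading=204.0°, groundspeed=128.6 kt
Leg 4: heading=193.0°, groundspeed=120.3 kt
Leg 5: heading=120.0°, groundspeed=51.5 kt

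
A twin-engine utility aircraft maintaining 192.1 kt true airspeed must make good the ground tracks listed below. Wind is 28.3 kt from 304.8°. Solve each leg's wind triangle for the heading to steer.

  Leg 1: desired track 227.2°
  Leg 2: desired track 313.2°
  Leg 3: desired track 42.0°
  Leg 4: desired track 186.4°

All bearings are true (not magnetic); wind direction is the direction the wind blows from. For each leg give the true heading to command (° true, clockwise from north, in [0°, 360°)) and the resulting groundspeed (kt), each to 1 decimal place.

Leg 1: heading=235.5°, groundspeed=184.0 kt
Leg 2: heading=312.0°, groundspeed=164.1 kt
Leg 3: heading=33.6°, groundspeed=193.6 kt
Leg 4: heading=193.8°, groundspeed=203.9 kt

Leg 1: desired track 227.2°; wind correction +8.3° → command heading 235.5°, groundspeed 184.0 kt
Leg 2: desired track 313.2°; wind correction -1.2° → command heading 312.0°, groundspeed 164.1 kt
Leg 3: desired track 42.0°; wind correction -8.4° → command heading 33.6°, groundspeed 193.6 kt
Leg 4: desired track 186.4°; wind correction +7.4° → command heading 193.8°, groundspeed 203.9 kt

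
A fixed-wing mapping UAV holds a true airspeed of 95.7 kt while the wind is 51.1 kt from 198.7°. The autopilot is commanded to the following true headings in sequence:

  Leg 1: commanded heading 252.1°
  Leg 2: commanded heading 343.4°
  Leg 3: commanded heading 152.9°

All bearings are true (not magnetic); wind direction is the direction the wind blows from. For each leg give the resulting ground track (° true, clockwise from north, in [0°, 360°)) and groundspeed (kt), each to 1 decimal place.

Leg 1: heading 252.1°; drift +32.2° → track 284.3°, groundspeed 77.1 kt
Leg 2: heading 343.4°; drift +12.1° → track 355.5°, groundspeed 140.5 kt
Leg 3: heading 152.9°; drift -31.4° → track 121.5°, groundspeed 70.4 kt

Leg 1: track=284.3°, groundspeed=77.1 kt
Leg 2: track=355.5°, groundspeed=140.5 kt
Leg 3: track=121.5°, groundspeed=70.4 kt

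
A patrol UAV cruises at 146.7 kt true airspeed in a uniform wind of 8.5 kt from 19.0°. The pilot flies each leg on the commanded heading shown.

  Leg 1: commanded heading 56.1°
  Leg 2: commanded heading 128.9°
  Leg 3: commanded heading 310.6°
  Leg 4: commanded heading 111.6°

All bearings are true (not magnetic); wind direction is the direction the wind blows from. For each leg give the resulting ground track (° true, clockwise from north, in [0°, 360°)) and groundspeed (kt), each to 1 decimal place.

Leg 1: heading 56.1°; drift +2.1° → track 58.2°, groundspeed 140.0 kt
Leg 2: heading 128.9°; drift +3.1° → track 132.0°, groundspeed 149.8 kt
Leg 3: heading 310.6°; drift -3.2° → track 307.4°, groundspeed 143.8 kt
Leg 4: heading 111.6°; drift +3.3° → track 114.9°, groundspeed 147.3 kt

Leg 1: track=58.2°, groundspeed=140.0 kt
Leg 2: track=132.0°, groundspeed=149.8 kt
Leg 3: track=307.4°, groundspeed=143.8 kt
Leg 4: track=114.9°, groundspeed=147.3 kt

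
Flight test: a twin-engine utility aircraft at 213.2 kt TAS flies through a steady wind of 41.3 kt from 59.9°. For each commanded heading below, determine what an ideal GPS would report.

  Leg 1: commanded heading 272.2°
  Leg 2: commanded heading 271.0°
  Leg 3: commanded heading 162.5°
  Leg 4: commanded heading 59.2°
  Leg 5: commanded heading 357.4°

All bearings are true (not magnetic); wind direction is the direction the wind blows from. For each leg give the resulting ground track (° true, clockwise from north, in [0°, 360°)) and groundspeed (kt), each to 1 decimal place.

Leg 1: heading 272.2°; drift -5.1° → track 267.1°, groundspeed 249.1 kt
Leg 2: heading 271.0°; drift -4.9° → track 266.1°, groundspeed 249.5 kt
Leg 3: heading 162.5°; drift +10.3° → track 172.8°, groundspeed 225.8 kt
Leg 4: heading 59.2°; drift -0.2° → track 59.0°, groundspeed 171.9 kt
Leg 5: heading 357.4°; drift -10.7° → track 346.7°, groundspeed 197.6 kt

Leg 1: track=267.1°, groundspeed=249.1 kt
Leg 2: track=266.1°, groundspeed=249.5 kt
Leg 3: track=172.8°, groundspeed=225.8 kt
Leg 4: track=59.0°, groundspeed=171.9 kt
Leg 5: track=346.7°, groundspeed=197.6 kt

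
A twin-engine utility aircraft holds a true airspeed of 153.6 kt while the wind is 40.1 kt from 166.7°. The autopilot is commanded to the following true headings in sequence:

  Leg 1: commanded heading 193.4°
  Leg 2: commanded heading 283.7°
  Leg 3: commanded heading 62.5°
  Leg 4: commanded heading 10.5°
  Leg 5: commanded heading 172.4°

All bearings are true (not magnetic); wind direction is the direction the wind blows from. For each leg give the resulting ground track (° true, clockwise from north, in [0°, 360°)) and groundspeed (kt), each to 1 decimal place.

Leg 1: track=202.1°, groundspeed=119.1 kt
Leg 2: track=295.4°, groundspeed=175.5 kt
Leg 3: track=49.1°, groundspeed=168.0 kt
Leg 4: track=5.6°, groundspeed=191.0 kt
Leg 5: track=174.4°, groundspeed=113.8 kt

Leg 1: heading 193.4°; drift +8.7° → track 202.1°, groundspeed 119.1 kt
Leg 2: heading 283.7°; drift +11.7° → track 295.4°, groundspeed 175.5 kt
Leg 3: heading 62.5°; drift -13.4° → track 49.1°, groundspeed 168.0 kt
Leg 4: heading 10.5°; drift -4.9° → track 5.6°, groundspeed 191.0 kt
Leg 5: heading 172.4°; drift +2.0° → track 174.4°, groundspeed 113.8 kt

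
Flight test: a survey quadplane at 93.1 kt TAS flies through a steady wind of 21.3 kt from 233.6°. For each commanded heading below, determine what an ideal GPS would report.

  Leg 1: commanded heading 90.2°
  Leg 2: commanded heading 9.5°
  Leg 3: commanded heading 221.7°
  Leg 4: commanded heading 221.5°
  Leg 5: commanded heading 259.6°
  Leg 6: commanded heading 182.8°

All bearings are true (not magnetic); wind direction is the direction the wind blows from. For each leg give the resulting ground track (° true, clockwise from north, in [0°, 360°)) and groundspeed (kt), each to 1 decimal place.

Leg 1: heading 90.2°; drift -6.6° → track 83.6°, groundspeed 110.9 kt
Leg 2: heading 9.5°; drift +7.8° → track 17.3°, groundspeed 109.4 kt
Leg 3: heading 221.7°; drift -3.5° → track 218.2°, groundspeed 72.4 kt
Leg 4: heading 221.5°; drift -3.5° → track 218.0°, groundspeed 72.4 kt
Leg 5: heading 259.6°; drift +7.2° → track 266.8°, groundspeed 74.5 kt
Leg 6: heading 182.8°; drift -11.7° → track 171.1°, groundspeed 81.3 kt

Leg 1: track=83.6°, groundspeed=110.9 kt
Leg 2: track=17.3°, groundspeed=109.4 kt
Leg 3: track=218.2°, groundspeed=72.4 kt
Leg 4: track=218.0°, groundspeed=72.4 kt
Leg 5: track=266.8°, groundspeed=74.5 kt
Leg 6: track=171.1°, groundspeed=81.3 kt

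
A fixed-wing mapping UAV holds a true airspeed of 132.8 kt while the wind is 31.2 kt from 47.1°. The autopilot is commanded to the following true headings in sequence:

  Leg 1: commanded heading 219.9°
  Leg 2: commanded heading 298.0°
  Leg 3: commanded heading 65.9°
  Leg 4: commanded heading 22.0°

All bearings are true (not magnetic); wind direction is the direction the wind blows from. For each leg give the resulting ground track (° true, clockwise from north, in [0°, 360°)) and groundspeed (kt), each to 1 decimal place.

Leg 1: track=221.3°, groundspeed=163.8 kt
Leg 2: track=286.4°, groundspeed=146.0 kt
Leg 3: track=71.5°, groundspeed=103.8 kt
Leg 4: track=14.8°, groundspeed=105.4 kt

Leg 1: heading 219.9°; drift +1.4° → track 221.3°, groundspeed 163.8 kt
Leg 2: heading 298.0°; drift -11.6° → track 286.4°, groundspeed 146.0 kt
Leg 3: heading 65.9°; drift +5.6° → track 71.5°, groundspeed 103.8 kt
Leg 4: heading 22.0°; drift -7.2° → track 14.8°, groundspeed 105.4 kt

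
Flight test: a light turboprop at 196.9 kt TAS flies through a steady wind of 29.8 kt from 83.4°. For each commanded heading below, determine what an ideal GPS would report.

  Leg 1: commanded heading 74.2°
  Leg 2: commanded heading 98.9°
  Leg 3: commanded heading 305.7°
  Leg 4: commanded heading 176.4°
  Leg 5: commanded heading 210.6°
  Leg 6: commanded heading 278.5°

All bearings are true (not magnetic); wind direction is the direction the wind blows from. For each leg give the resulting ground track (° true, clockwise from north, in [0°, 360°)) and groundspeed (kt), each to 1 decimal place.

Leg 1: track=72.6°, groundspeed=167.6 kt
Leg 2: track=101.6°, groundspeed=168.4 kt
Leg 3: track=300.5°, groundspeed=219.9 kt
Leg 4: track=184.9°, groundspeed=200.7 kt
Leg 5: track=216.9°, groundspeed=216.2 kt
Leg 6: track=276.5°, groundspeed=225.8 kt

Leg 1: heading 74.2°; drift -1.6° → track 72.6°, groundspeed 167.6 kt
Leg 2: heading 98.9°; drift +2.7° → track 101.6°, groundspeed 168.4 kt
Leg 3: heading 305.7°; drift -5.2° → track 300.5°, groundspeed 219.9 kt
Leg 4: heading 176.4°; drift +8.5° → track 184.9°, groundspeed 200.7 kt
Leg 5: heading 210.6°; drift +6.3° → track 216.9°, groundspeed 216.2 kt
Leg 6: heading 278.5°; drift -2.0° → track 276.5°, groundspeed 225.8 kt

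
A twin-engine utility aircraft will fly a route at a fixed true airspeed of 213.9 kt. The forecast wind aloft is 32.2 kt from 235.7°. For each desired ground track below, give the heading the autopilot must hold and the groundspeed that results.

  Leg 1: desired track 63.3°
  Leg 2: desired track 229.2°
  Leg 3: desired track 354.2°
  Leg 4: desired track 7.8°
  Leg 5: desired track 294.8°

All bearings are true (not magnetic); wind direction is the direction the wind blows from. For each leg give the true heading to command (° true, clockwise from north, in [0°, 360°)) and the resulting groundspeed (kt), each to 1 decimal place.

Leg 1: desired track 63.3°; wind correction +1.1° → command heading 64.4°, groundspeed 245.8 kt
Leg 2: desired track 229.2°; wind correction +1.0° → command heading 230.2°, groundspeed 181.9 kt
Leg 3: desired track 354.2°; wind correction -7.6° → command heading 346.6°, groundspeed 227.4 kt
Leg 4: desired track 7.8°; wind correction -6.4° → command heading 1.4°, groundspeed 234.1 kt
Leg 5: desired track 294.8°; wind correction -7.4° → command heading 287.4°, groundspeed 195.6 kt

Leg 1: heading=64.4°, groundspeed=245.8 kt
Leg 2: heading=230.2°, groundspeed=181.9 kt
Leg 3: heading=346.6°, groundspeed=227.4 kt
Leg 4: heading=1.4°, groundspeed=234.1 kt
Leg 5: heading=287.4°, groundspeed=195.6 kt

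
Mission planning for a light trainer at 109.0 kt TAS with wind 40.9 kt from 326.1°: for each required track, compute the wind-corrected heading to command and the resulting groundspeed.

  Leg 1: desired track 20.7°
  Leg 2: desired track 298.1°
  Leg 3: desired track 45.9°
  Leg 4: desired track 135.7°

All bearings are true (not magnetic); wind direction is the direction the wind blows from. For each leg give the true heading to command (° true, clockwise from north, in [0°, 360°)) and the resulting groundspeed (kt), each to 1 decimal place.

Leg 1: heading=2.9°, groundspeed=80.1 kt
Leg 2: heading=308.2°, groundspeed=71.2 kt
Leg 3: heading=24.2°, groundspeed=94.1 kt
Leg 4: heading=131.8°, groundspeed=149.0 kt

Leg 1: desired track 20.7°; wind correction -17.8° → command heading 2.9°, groundspeed 80.1 kt
Leg 2: desired track 298.1°; wind correction +10.1° → command heading 308.2°, groundspeed 71.2 kt
Leg 3: desired track 45.9°; wind correction -21.7° → command heading 24.2°, groundspeed 94.1 kt
Leg 4: desired track 135.7°; wind correction -3.9° → command heading 131.8°, groundspeed 149.0 kt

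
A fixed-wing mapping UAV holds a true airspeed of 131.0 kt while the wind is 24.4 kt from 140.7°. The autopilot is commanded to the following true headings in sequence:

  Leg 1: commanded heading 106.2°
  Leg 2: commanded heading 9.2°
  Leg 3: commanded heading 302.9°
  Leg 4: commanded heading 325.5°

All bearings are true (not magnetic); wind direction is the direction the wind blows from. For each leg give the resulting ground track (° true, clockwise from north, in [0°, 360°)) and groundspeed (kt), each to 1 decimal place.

Leg 1: track=99.1°, groundspeed=111.7 kt
Leg 2: track=2.1°, groundspeed=148.3 kt
Leg 3: track=305.7°, groundspeed=154.4 kt
Leg 4: track=324.7°, groundspeed=155.3 kt

Leg 1: heading 106.2°; drift -7.1° → track 99.1°, groundspeed 111.7 kt
Leg 2: heading 9.2°; drift -7.1° → track 2.1°, groundspeed 148.3 kt
Leg 3: heading 302.9°; drift +2.8° → track 305.7°, groundspeed 154.4 kt
Leg 4: heading 325.5°; drift -0.8° → track 324.7°, groundspeed 155.3 kt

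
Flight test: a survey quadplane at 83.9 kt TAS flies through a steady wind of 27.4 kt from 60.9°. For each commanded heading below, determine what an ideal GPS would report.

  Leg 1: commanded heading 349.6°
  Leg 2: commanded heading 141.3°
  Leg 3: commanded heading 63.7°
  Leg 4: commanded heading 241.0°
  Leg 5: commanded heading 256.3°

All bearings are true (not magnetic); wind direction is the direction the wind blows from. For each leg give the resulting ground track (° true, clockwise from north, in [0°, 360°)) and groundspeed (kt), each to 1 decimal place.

Leg 1: heading 349.6°; drift -19.1° → track 330.5°, groundspeed 79.5 kt
Leg 2: heading 141.3°; drift +18.8° → track 160.1°, groundspeed 83.8 kt
Leg 3: heading 63.7°; drift +1.4° → track 65.1°, groundspeed 56.5 kt
Leg 4: heading 241.0°; drift +0.0° → track 241.0°, groundspeed 111.3 kt
Leg 5: heading 256.3°; drift -3.8° → track 252.5°, groundspeed 110.6 kt

Leg 1: track=330.5°, groundspeed=79.5 kt
Leg 2: track=160.1°, groundspeed=83.8 kt
Leg 3: track=65.1°, groundspeed=56.5 kt
Leg 4: track=241.0°, groundspeed=111.3 kt
Leg 5: track=252.5°, groundspeed=110.6 kt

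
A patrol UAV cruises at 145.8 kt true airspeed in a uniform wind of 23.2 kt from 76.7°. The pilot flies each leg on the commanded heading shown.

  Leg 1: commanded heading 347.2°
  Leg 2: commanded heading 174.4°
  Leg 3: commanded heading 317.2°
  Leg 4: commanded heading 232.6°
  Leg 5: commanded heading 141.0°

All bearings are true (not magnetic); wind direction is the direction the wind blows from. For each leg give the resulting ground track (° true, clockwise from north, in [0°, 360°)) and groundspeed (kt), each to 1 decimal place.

Leg 1: heading 347.2°; drift -9.1° → track 338.1°, groundspeed 147.4 kt
Leg 2: heading 174.4°; drift +8.8° → track 183.2°, groundspeed 150.7 kt
Leg 3: heading 317.2°; drift -7.3° → track 309.9°, groundspeed 158.5 kt
Leg 4: heading 232.6°; drift +3.2° → track 235.8°, groundspeed 167.2 kt
Leg 5: heading 141.0°; drift +8.8° → track 149.8°, groundspeed 137.3 kt

Leg 1: track=338.1°, groundspeed=147.4 kt
Leg 2: track=183.2°, groundspeed=150.7 kt
Leg 3: track=309.9°, groundspeed=158.5 kt
Leg 4: track=235.8°, groundspeed=167.2 kt
Leg 5: track=149.8°, groundspeed=137.3 kt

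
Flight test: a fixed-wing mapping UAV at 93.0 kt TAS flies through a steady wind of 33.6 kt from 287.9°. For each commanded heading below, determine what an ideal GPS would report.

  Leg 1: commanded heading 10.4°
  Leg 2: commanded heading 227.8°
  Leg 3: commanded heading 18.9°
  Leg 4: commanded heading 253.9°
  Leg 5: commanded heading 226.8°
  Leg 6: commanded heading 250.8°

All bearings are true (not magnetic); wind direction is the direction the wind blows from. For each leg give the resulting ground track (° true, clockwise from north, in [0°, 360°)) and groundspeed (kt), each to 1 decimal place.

Leg 1: track=31.0°, groundspeed=94.7 kt
Leg 2: track=206.9°, groundspeed=81.6 kt
Leg 3: track=38.6°, groundspeed=99.4 kt
Leg 4: track=237.8°, groundspeed=67.8 kt
Leg 5: track=205.8°, groundspeed=82.2 kt
Leg 6: track=233.8°, groundspeed=69.2 kt

Leg 1: heading 10.4°; drift +20.6° → track 31.0°, groundspeed 94.7 kt
Leg 2: heading 227.8°; drift -20.9° → track 206.9°, groundspeed 81.6 kt
Leg 3: heading 18.9°; drift +19.7° → track 38.6°, groundspeed 99.4 kt
Leg 4: heading 253.9°; drift -16.1° → track 237.8°, groundspeed 67.8 kt
Leg 5: heading 226.8°; drift -21.0° → track 205.8°, groundspeed 82.2 kt
Leg 6: heading 250.8°; drift -17.0° → track 233.8°, groundspeed 69.2 kt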